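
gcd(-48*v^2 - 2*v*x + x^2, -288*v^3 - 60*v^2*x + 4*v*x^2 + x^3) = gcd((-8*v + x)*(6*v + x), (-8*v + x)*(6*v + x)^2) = -48*v^2 - 2*v*x + x^2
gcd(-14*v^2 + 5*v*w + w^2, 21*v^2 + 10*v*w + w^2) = 7*v + w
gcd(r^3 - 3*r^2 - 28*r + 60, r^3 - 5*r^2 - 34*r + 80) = r^2 + 3*r - 10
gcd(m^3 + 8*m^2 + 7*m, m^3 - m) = m^2 + m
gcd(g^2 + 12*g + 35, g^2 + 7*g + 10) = g + 5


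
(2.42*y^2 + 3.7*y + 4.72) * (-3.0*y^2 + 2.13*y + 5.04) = -7.26*y^4 - 5.9454*y^3 + 5.9178*y^2 + 28.7016*y + 23.7888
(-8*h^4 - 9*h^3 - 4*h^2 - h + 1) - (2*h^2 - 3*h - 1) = -8*h^4 - 9*h^3 - 6*h^2 + 2*h + 2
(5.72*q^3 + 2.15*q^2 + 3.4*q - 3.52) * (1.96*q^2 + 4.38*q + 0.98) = 11.2112*q^5 + 29.2676*q^4 + 21.6866*q^3 + 10.0998*q^2 - 12.0856*q - 3.4496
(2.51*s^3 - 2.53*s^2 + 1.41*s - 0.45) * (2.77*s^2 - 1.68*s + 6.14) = 6.9527*s^5 - 11.2249*s^4 + 23.5675*s^3 - 19.1495*s^2 + 9.4134*s - 2.763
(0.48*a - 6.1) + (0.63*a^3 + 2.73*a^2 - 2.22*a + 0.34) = 0.63*a^3 + 2.73*a^2 - 1.74*a - 5.76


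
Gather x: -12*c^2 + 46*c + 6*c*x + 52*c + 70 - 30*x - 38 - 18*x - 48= -12*c^2 + 98*c + x*(6*c - 48) - 16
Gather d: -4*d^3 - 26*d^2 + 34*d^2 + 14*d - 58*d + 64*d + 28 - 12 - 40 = -4*d^3 + 8*d^2 + 20*d - 24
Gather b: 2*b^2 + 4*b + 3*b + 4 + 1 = 2*b^2 + 7*b + 5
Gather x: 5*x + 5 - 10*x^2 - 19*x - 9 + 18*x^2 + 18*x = 8*x^2 + 4*x - 4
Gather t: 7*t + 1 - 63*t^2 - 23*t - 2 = -63*t^2 - 16*t - 1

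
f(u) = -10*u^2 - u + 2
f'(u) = -20*u - 1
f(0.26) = 1.06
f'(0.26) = -6.20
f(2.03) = -41.24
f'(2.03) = -41.60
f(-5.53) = -298.28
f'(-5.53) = 109.60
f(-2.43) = -54.62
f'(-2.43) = 47.60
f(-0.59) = -0.89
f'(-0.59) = 10.80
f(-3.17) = -95.32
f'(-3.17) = 62.40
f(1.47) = -21.08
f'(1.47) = -30.40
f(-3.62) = -125.42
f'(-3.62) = 71.40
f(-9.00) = -799.00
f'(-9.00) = 179.00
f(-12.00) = -1426.00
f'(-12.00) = 239.00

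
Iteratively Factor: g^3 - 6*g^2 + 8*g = (g - 4)*(g^2 - 2*g) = (g - 4)*(g - 2)*(g)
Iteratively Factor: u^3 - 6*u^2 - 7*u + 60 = (u + 3)*(u^2 - 9*u + 20) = (u - 4)*(u + 3)*(u - 5)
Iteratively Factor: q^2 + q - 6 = (q + 3)*(q - 2)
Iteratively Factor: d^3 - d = (d - 1)*(d^2 + d) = d*(d - 1)*(d + 1)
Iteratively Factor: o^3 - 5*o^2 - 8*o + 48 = (o + 3)*(o^2 - 8*o + 16) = (o - 4)*(o + 3)*(o - 4)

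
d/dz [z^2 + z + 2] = 2*z + 1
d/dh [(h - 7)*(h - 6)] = 2*h - 13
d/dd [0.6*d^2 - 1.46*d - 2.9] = 1.2*d - 1.46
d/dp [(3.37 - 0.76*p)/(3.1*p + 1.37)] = (-35.61342*p - 15.738834)/(3.1*p + 1.37)^3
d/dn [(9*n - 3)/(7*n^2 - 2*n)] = 3*(-21*n^2 + 14*n - 2)/(n^2*(49*n^2 - 28*n + 4))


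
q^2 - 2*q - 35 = (q - 7)*(q + 5)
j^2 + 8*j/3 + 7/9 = (j + 1/3)*(j + 7/3)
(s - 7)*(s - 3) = s^2 - 10*s + 21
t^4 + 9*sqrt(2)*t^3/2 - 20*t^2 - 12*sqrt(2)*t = t*(t - 2*sqrt(2))*(t + sqrt(2)/2)*(t + 6*sqrt(2))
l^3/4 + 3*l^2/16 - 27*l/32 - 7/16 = (l/4 + 1/2)*(l - 7/4)*(l + 1/2)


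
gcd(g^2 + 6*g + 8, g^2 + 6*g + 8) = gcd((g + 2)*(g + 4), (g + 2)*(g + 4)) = g^2 + 6*g + 8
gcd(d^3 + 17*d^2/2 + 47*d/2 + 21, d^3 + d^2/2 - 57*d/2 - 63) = d^2 + 13*d/2 + 21/2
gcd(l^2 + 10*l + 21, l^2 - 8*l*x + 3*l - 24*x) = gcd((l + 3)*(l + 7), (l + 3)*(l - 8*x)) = l + 3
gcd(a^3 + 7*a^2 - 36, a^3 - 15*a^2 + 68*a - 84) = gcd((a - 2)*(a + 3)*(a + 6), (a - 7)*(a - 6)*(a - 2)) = a - 2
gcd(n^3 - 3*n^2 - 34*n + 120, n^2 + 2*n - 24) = n^2 + 2*n - 24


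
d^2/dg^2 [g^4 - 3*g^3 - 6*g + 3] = 6*g*(2*g - 3)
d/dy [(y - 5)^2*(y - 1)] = (y - 5)*(3*y - 7)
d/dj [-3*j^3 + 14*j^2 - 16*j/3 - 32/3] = -9*j^2 + 28*j - 16/3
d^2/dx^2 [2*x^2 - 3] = 4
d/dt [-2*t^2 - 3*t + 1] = -4*t - 3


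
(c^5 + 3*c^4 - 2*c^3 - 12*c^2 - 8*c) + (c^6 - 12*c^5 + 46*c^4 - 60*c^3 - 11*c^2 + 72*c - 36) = c^6 - 11*c^5 + 49*c^4 - 62*c^3 - 23*c^2 + 64*c - 36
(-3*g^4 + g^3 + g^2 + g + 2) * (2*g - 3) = -6*g^5 + 11*g^4 - g^3 - g^2 + g - 6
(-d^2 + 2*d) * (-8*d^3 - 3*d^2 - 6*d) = 8*d^5 - 13*d^4 - 12*d^2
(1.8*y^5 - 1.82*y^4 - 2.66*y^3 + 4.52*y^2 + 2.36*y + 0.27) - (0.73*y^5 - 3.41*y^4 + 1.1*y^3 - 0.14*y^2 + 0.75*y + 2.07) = 1.07*y^5 + 1.59*y^4 - 3.76*y^3 + 4.66*y^2 + 1.61*y - 1.8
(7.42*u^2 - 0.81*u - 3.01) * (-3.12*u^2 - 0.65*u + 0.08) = -23.1504*u^4 - 2.2958*u^3 + 10.5113*u^2 + 1.8917*u - 0.2408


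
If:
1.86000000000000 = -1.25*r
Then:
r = -1.49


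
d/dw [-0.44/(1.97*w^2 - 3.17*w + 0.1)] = (1.7336*w - 1.3948)/(1.97*w^2 - 3.17*w + 0.1)^2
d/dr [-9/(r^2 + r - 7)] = 9*(2*r + 1)/(r^2 + r - 7)^2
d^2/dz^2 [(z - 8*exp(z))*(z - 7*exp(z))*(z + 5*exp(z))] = -10*z^2*exp(z) - 76*z*exp(2*z) - 40*z*exp(z) + 6*z + 2520*exp(3*z) - 76*exp(2*z) - 20*exp(z)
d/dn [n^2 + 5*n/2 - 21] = 2*n + 5/2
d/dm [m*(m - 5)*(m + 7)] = 3*m^2 + 4*m - 35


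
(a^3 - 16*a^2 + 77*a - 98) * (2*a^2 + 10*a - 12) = 2*a^5 - 22*a^4 - 18*a^3 + 766*a^2 - 1904*a + 1176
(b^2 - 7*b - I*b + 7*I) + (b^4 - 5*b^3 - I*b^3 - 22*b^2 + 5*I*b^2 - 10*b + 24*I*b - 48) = b^4 - 5*b^3 - I*b^3 - 21*b^2 + 5*I*b^2 - 17*b + 23*I*b - 48 + 7*I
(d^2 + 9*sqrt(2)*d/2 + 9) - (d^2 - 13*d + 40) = 9*sqrt(2)*d/2 + 13*d - 31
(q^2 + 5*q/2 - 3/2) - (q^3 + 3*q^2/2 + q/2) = -q^3 - q^2/2 + 2*q - 3/2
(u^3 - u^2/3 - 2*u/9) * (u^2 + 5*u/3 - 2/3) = u^5 + 4*u^4/3 - 13*u^3/9 - 4*u^2/27 + 4*u/27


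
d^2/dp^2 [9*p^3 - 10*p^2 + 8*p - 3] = 54*p - 20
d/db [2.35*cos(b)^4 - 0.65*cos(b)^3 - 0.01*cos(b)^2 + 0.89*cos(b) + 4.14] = (-9.4*cos(b)^3 + 1.95*cos(b)^2 + 0.02*cos(b) - 0.89)*sin(b)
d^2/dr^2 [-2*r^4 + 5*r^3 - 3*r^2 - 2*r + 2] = -24*r^2 + 30*r - 6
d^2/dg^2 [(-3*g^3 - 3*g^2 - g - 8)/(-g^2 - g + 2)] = 2*(7*g^3 + 24*g^2 + 66*g + 38)/(g^6 + 3*g^5 - 3*g^4 - 11*g^3 + 6*g^2 + 12*g - 8)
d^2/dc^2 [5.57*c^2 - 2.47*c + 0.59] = 11.1400000000000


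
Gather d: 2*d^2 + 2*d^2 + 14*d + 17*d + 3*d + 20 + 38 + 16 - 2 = 4*d^2 + 34*d + 72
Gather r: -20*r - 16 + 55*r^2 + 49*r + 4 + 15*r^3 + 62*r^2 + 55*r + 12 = 15*r^3 + 117*r^2 + 84*r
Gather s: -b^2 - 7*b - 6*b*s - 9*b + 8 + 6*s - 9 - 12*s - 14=-b^2 - 16*b + s*(-6*b - 6) - 15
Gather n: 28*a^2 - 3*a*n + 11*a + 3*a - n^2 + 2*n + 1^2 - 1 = 28*a^2 + 14*a - n^2 + n*(2 - 3*a)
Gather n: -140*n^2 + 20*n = -140*n^2 + 20*n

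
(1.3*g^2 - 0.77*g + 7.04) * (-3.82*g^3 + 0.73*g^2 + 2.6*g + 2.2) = -4.966*g^5 + 3.8904*g^4 - 24.0749*g^3 + 5.9972*g^2 + 16.61*g + 15.488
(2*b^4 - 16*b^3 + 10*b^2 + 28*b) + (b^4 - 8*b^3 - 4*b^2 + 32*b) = 3*b^4 - 24*b^3 + 6*b^2 + 60*b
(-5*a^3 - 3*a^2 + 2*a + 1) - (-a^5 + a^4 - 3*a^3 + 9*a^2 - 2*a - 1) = a^5 - a^4 - 2*a^3 - 12*a^2 + 4*a + 2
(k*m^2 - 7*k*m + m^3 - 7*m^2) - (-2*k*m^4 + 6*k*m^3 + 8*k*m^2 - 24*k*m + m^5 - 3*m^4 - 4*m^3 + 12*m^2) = 2*k*m^4 - 6*k*m^3 - 7*k*m^2 + 17*k*m - m^5 + 3*m^4 + 5*m^3 - 19*m^2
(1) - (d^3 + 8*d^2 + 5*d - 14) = -d^3 - 8*d^2 - 5*d + 15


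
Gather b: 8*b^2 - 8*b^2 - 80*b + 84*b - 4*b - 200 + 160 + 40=0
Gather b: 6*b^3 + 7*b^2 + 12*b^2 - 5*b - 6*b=6*b^3 + 19*b^2 - 11*b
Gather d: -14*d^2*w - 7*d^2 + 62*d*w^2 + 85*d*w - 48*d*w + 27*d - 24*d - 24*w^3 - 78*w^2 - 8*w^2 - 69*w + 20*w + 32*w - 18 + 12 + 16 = d^2*(-14*w - 7) + d*(62*w^2 + 37*w + 3) - 24*w^3 - 86*w^2 - 17*w + 10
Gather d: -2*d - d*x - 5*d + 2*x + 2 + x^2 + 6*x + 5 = d*(-x - 7) + x^2 + 8*x + 7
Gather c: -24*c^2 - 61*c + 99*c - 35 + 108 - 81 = -24*c^2 + 38*c - 8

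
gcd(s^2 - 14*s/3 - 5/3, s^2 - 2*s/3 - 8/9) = 1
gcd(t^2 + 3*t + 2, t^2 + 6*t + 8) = t + 2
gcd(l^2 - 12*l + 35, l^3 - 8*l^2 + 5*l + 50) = l - 5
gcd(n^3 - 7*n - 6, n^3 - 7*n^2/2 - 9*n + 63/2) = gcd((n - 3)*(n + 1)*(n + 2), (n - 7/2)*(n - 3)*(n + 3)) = n - 3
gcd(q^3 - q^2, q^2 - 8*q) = q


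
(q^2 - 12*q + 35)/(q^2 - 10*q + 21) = (q - 5)/(q - 3)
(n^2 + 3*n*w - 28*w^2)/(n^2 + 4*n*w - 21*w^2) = (-n + 4*w)/(-n + 3*w)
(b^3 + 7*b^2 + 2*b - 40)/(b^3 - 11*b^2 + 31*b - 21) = (b^3 + 7*b^2 + 2*b - 40)/(b^3 - 11*b^2 + 31*b - 21)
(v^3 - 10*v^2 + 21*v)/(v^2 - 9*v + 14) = v*(v - 3)/(v - 2)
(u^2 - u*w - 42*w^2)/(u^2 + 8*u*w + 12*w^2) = (u - 7*w)/(u + 2*w)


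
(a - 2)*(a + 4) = a^2 + 2*a - 8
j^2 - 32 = (j - 4*sqrt(2))*(j + 4*sqrt(2))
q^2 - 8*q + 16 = (q - 4)^2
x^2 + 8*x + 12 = (x + 2)*(x + 6)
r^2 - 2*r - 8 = (r - 4)*(r + 2)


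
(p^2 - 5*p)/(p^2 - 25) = p/(p + 5)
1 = 1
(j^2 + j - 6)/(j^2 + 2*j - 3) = (j - 2)/(j - 1)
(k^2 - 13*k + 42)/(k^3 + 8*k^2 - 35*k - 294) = (k - 7)/(k^2 + 14*k + 49)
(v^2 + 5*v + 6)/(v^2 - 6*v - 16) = (v + 3)/(v - 8)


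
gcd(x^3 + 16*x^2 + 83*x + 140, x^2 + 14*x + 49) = x + 7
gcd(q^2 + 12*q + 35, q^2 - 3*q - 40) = q + 5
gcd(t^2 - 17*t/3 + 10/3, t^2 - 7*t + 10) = t - 5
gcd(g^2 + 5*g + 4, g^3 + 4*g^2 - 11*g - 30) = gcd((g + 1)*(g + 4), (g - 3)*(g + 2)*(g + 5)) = 1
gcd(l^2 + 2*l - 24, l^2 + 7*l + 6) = l + 6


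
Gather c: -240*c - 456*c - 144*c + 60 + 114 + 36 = 210 - 840*c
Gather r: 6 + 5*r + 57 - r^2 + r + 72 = -r^2 + 6*r + 135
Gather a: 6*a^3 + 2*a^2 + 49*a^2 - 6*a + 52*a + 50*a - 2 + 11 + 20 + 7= 6*a^3 + 51*a^2 + 96*a + 36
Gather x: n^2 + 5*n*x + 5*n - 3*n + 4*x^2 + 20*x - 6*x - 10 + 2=n^2 + 2*n + 4*x^2 + x*(5*n + 14) - 8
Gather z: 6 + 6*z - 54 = 6*z - 48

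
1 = 1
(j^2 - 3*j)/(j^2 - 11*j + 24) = j/(j - 8)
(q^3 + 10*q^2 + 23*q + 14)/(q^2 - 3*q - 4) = (q^2 + 9*q + 14)/(q - 4)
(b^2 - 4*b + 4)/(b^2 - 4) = (b - 2)/(b + 2)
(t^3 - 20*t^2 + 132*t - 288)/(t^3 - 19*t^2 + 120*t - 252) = (t - 8)/(t - 7)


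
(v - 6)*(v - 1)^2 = v^3 - 8*v^2 + 13*v - 6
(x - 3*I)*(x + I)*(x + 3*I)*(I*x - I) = I*x^4 - x^3 - I*x^3 + x^2 + 9*I*x^2 - 9*x - 9*I*x + 9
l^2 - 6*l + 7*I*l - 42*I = (l - 6)*(l + 7*I)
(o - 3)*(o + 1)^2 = o^3 - o^2 - 5*o - 3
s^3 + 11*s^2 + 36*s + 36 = (s + 2)*(s + 3)*(s + 6)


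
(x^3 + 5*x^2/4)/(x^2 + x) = x*(4*x + 5)/(4*(x + 1))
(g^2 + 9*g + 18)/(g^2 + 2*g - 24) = (g + 3)/(g - 4)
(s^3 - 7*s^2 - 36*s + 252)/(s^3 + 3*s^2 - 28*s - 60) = (s^2 - 13*s + 42)/(s^2 - 3*s - 10)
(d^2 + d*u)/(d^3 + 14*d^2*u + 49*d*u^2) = (d + u)/(d^2 + 14*d*u + 49*u^2)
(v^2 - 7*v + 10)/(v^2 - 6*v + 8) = (v - 5)/(v - 4)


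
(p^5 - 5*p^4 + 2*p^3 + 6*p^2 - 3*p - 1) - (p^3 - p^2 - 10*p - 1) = p^5 - 5*p^4 + p^3 + 7*p^2 + 7*p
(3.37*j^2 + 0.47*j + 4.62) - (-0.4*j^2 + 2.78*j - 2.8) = 3.77*j^2 - 2.31*j + 7.42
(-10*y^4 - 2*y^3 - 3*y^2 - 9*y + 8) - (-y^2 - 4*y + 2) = -10*y^4 - 2*y^3 - 2*y^2 - 5*y + 6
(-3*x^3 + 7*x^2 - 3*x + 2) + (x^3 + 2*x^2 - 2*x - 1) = -2*x^3 + 9*x^2 - 5*x + 1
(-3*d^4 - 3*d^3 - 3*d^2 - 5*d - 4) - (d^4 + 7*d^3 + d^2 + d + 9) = -4*d^4 - 10*d^3 - 4*d^2 - 6*d - 13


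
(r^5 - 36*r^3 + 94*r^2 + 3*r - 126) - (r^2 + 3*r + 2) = r^5 - 36*r^3 + 93*r^2 - 128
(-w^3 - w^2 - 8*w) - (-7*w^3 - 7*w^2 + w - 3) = 6*w^3 + 6*w^2 - 9*w + 3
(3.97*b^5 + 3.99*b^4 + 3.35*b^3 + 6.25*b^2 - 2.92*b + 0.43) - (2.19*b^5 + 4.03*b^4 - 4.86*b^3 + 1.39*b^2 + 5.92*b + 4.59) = 1.78*b^5 - 0.04*b^4 + 8.21*b^3 + 4.86*b^2 - 8.84*b - 4.16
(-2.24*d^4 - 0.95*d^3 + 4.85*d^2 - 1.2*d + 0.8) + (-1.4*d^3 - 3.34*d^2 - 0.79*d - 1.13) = -2.24*d^4 - 2.35*d^3 + 1.51*d^2 - 1.99*d - 0.33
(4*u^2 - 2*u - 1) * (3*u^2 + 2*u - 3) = 12*u^4 + 2*u^3 - 19*u^2 + 4*u + 3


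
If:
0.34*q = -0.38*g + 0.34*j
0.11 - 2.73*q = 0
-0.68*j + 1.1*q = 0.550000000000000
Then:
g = -0.70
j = -0.74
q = 0.04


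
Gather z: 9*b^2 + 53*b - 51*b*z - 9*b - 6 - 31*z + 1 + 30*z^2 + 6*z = 9*b^2 + 44*b + 30*z^2 + z*(-51*b - 25) - 5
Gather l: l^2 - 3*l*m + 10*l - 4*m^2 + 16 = l^2 + l*(10 - 3*m) - 4*m^2 + 16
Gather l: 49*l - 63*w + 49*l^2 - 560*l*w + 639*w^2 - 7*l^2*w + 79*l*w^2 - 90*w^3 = l^2*(49 - 7*w) + l*(79*w^2 - 560*w + 49) - 90*w^3 + 639*w^2 - 63*w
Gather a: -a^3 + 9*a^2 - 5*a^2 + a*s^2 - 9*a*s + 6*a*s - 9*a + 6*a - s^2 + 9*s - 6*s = -a^3 + 4*a^2 + a*(s^2 - 3*s - 3) - s^2 + 3*s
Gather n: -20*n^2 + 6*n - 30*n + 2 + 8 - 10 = -20*n^2 - 24*n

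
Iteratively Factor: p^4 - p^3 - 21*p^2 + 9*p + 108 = (p + 3)*(p^3 - 4*p^2 - 9*p + 36) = (p + 3)^2*(p^2 - 7*p + 12) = (p - 3)*(p + 3)^2*(p - 4)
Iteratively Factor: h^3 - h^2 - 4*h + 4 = (h + 2)*(h^2 - 3*h + 2) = (h - 2)*(h + 2)*(h - 1)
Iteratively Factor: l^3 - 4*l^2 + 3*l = (l - 3)*(l^2 - l) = l*(l - 3)*(l - 1)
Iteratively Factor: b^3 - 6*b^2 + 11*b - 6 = (b - 1)*(b^2 - 5*b + 6) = (b - 2)*(b - 1)*(b - 3)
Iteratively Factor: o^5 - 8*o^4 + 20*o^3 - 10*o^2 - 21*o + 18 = (o - 3)*(o^4 - 5*o^3 + 5*o^2 + 5*o - 6) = (o - 3)*(o + 1)*(o^3 - 6*o^2 + 11*o - 6) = (o - 3)*(o - 1)*(o + 1)*(o^2 - 5*o + 6) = (o - 3)*(o - 2)*(o - 1)*(o + 1)*(o - 3)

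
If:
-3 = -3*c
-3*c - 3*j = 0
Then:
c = 1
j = -1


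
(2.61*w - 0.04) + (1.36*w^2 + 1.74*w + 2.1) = 1.36*w^2 + 4.35*w + 2.06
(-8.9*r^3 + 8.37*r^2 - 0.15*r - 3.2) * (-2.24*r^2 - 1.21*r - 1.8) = 19.936*r^5 - 7.9798*r^4 + 6.2283*r^3 - 7.7165*r^2 + 4.142*r + 5.76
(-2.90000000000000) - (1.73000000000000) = -4.63000000000000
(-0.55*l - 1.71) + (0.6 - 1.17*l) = -1.72*l - 1.11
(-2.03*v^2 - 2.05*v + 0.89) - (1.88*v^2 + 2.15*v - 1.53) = -3.91*v^2 - 4.2*v + 2.42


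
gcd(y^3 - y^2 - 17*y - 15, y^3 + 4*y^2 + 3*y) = y^2 + 4*y + 3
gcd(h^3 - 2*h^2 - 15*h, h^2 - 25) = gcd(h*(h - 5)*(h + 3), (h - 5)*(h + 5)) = h - 5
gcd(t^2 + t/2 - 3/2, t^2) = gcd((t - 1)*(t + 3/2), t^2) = 1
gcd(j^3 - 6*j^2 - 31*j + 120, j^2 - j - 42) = 1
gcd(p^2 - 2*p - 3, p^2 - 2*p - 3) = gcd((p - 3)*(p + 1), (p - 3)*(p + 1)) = p^2 - 2*p - 3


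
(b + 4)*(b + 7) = b^2 + 11*b + 28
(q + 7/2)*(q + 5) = q^2 + 17*q/2 + 35/2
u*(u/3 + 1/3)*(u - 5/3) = u^3/3 - 2*u^2/9 - 5*u/9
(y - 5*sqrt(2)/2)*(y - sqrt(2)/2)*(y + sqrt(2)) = y^3 - 2*sqrt(2)*y^2 - 7*y/2 + 5*sqrt(2)/2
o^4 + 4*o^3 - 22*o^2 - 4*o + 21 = (o - 3)*(o - 1)*(o + 1)*(o + 7)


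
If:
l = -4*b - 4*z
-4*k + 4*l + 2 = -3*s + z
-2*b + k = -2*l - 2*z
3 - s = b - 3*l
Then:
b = 11/95 - 77*z/95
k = 22/19 - 40*z/19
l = -72*z/95 - 44/95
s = 142/95 - 139*z/95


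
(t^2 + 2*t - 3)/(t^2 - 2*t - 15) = (t - 1)/(t - 5)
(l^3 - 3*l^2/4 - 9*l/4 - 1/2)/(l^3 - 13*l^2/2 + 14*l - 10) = (4*l^2 + 5*l + 1)/(2*(2*l^2 - 9*l + 10))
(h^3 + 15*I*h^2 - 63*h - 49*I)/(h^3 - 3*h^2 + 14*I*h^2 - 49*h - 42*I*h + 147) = (h + I)/(h - 3)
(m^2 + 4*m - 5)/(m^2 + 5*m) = (m - 1)/m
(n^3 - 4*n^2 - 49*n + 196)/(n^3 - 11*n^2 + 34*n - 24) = (n^2 - 49)/(n^2 - 7*n + 6)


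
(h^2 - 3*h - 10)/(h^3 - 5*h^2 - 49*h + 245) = (h + 2)/(h^2 - 49)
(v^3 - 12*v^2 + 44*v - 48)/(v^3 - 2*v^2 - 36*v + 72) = (v - 4)/(v + 6)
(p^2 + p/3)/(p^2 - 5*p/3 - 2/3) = p/(p - 2)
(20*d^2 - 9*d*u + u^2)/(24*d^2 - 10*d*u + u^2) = (-5*d + u)/(-6*d + u)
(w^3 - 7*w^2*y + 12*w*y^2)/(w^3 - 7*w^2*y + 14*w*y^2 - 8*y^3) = w*(w - 3*y)/(w^2 - 3*w*y + 2*y^2)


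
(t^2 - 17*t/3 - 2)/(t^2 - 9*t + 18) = (t + 1/3)/(t - 3)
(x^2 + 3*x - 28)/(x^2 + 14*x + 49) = (x - 4)/(x + 7)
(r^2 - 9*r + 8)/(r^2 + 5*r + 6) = (r^2 - 9*r + 8)/(r^2 + 5*r + 6)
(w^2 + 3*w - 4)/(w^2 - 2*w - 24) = (w - 1)/(w - 6)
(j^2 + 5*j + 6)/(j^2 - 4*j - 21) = (j + 2)/(j - 7)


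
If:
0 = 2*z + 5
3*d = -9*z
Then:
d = 15/2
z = -5/2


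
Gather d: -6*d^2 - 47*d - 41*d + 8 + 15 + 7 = -6*d^2 - 88*d + 30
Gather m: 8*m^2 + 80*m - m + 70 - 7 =8*m^2 + 79*m + 63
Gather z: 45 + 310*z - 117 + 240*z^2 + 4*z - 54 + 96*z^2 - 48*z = 336*z^2 + 266*z - 126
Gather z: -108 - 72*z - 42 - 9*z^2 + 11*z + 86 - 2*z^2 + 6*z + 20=-11*z^2 - 55*z - 44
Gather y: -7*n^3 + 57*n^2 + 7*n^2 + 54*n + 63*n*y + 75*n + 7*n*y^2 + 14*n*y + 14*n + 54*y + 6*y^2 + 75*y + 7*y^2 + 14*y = -7*n^3 + 64*n^2 + 143*n + y^2*(7*n + 13) + y*(77*n + 143)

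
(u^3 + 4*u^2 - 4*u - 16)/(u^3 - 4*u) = (u + 4)/u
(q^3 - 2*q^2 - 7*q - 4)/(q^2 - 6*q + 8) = (q^2 + 2*q + 1)/(q - 2)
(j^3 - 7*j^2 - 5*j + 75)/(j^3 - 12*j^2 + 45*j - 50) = (j + 3)/(j - 2)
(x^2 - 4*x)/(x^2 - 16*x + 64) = x*(x - 4)/(x^2 - 16*x + 64)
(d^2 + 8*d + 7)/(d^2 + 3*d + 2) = (d + 7)/(d + 2)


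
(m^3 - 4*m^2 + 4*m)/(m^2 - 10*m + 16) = m*(m - 2)/(m - 8)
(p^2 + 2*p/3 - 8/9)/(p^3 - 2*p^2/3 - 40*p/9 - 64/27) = 3*(3*p - 2)/(9*p^2 - 18*p - 16)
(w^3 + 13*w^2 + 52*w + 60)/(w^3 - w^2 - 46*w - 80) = (w + 6)/(w - 8)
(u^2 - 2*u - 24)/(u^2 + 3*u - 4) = (u - 6)/(u - 1)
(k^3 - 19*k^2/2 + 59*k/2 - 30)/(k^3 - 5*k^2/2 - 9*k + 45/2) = (k - 4)/(k + 3)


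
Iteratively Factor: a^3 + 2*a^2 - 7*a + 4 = (a - 1)*(a^2 + 3*a - 4) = (a - 1)*(a + 4)*(a - 1)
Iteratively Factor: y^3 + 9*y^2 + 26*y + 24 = (y + 2)*(y^2 + 7*y + 12) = (y + 2)*(y + 4)*(y + 3)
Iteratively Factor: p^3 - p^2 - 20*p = (p)*(p^2 - p - 20) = p*(p - 5)*(p + 4)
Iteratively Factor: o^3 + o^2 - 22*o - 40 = (o + 2)*(o^2 - o - 20) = (o - 5)*(o + 2)*(o + 4)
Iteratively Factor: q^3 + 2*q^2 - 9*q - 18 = (q - 3)*(q^2 + 5*q + 6) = (q - 3)*(q + 3)*(q + 2)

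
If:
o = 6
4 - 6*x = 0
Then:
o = 6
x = 2/3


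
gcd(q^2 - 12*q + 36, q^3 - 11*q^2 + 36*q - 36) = q - 6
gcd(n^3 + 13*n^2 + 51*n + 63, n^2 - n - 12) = n + 3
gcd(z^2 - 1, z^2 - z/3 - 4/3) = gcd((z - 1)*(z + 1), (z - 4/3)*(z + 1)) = z + 1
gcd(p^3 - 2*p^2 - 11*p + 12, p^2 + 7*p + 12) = p + 3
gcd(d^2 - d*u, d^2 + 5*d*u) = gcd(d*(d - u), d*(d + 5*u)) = d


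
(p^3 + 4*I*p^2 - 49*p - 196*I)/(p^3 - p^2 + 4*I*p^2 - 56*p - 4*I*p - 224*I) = (p - 7)/(p - 8)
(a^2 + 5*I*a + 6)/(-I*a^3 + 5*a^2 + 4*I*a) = (a^2 + 5*I*a + 6)/(a*(-I*a^2 + 5*a + 4*I))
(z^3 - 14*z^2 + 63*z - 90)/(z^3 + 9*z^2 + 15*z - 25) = (z^3 - 14*z^2 + 63*z - 90)/(z^3 + 9*z^2 + 15*z - 25)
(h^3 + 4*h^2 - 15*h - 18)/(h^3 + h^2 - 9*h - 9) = (h + 6)/(h + 3)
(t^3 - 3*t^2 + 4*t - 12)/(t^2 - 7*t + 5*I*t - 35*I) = (t^3 - 3*t^2 + 4*t - 12)/(t^2 + t*(-7 + 5*I) - 35*I)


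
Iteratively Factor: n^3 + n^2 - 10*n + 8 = (n - 2)*(n^2 + 3*n - 4) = (n - 2)*(n + 4)*(n - 1)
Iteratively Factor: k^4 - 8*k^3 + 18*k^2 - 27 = (k - 3)*(k^3 - 5*k^2 + 3*k + 9) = (k - 3)^2*(k^2 - 2*k - 3) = (k - 3)^2*(k + 1)*(k - 3)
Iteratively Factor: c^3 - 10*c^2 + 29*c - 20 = (c - 4)*(c^2 - 6*c + 5) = (c - 4)*(c - 1)*(c - 5)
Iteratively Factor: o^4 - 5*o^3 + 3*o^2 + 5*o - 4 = (o - 4)*(o^3 - o^2 - o + 1) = (o - 4)*(o + 1)*(o^2 - 2*o + 1) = (o - 4)*(o - 1)*(o + 1)*(o - 1)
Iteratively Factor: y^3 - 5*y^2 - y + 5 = (y + 1)*(y^2 - 6*y + 5) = (y - 5)*(y + 1)*(y - 1)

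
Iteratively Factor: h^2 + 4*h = (h + 4)*(h)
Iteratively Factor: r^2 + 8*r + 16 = (r + 4)*(r + 4)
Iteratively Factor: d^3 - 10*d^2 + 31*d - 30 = (d - 3)*(d^2 - 7*d + 10) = (d - 3)*(d - 2)*(d - 5)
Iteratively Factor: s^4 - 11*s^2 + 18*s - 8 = (s + 4)*(s^3 - 4*s^2 + 5*s - 2) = (s - 1)*(s + 4)*(s^2 - 3*s + 2) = (s - 2)*(s - 1)*(s + 4)*(s - 1)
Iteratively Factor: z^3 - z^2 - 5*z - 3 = (z + 1)*(z^2 - 2*z - 3) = (z - 3)*(z + 1)*(z + 1)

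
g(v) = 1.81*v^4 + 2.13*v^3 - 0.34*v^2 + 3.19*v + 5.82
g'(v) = 7.24*v^3 + 6.39*v^2 - 0.68*v + 3.19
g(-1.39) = 1.77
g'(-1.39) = -2.96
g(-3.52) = 175.36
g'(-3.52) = -231.01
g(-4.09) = 347.85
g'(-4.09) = -382.48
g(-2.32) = 22.43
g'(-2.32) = -51.25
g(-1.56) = 2.65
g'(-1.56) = -7.68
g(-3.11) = 97.86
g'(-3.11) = -150.67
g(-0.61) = 3.51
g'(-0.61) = 4.34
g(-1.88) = 7.08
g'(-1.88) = -21.05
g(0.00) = 5.82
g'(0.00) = 3.19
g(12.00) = 41207.94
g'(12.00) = 13425.91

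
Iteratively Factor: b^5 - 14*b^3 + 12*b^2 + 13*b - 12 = (b - 1)*(b^4 + b^3 - 13*b^2 - b + 12) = (b - 3)*(b - 1)*(b^3 + 4*b^2 - b - 4) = (b - 3)*(b - 1)*(b + 1)*(b^2 + 3*b - 4) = (b - 3)*(b - 1)^2*(b + 1)*(b + 4)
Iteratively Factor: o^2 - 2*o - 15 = (o + 3)*(o - 5)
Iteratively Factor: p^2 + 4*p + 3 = (p + 1)*(p + 3)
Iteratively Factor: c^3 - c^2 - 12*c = (c)*(c^2 - c - 12) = c*(c - 4)*(c + 3)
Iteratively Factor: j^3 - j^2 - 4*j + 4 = (j - 2)*(j^2 + j - 2) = (j - 2)*(j - 1)*(j + 2)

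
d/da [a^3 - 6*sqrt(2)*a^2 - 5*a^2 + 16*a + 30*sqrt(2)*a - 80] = 3*a^2 - 12*sqrt(2)*a - 10*a + 16 + 30*sqrt(2)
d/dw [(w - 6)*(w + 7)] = 2*w + 1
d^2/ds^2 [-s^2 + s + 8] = -2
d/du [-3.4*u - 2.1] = -3.40000000000000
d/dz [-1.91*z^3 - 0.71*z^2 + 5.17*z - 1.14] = -5.73*z^2 - 1.42*z + 5.17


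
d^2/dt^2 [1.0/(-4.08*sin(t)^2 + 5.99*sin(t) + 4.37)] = (-66.5856*sin(t)^4 + 73.3176*sin(t)^3 - 7.3201*sin(t)^2 - 120.4589*sin(t) + 107.4194)/(-4.08*sin(t)^2 + 5.99*sin(t) + 4.37)^3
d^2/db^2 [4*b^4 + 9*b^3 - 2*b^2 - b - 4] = 48*b^2 + 54*b - 4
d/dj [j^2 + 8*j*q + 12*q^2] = 2*j + 8*q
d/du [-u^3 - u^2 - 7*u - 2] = -3*u^2 - 2*u - 7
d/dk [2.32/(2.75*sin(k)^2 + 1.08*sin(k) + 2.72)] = -(12.76*sin(k) + 2.5056)*cos(k)/(2.75*sin(k)^2 + 1.08*sin(k) + 2.72)^2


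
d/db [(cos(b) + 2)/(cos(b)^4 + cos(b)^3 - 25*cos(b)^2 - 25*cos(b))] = (3*(1 - cos(2*b))^2 - 370*cos(b) - 26*cos(2*b) + 10*cos(3*b) - 238)*sin(b)/(4*(cos(b)^3 + cos(b)^2 - 25*cos(b) - 25)^2*cos(b)^2)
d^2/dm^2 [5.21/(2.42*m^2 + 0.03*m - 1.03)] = (-61.023688*m^2 - 0.756492*m + 5.21*(4.84*m + 0.03)*(9.68*m + 0.06) + 25.972892)/(2.42*m^2 + 0.03*m - 1.03)^3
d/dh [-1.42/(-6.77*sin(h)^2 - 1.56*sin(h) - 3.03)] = -(19.2268*sin(h) + 2.2152)*cos(h)/(6.77*sin(h)^2 + 1.56*sin(h) + 3.03)^2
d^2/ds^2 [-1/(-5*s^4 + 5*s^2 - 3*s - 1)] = 2*(5*(1 - 6*s^2)*(5*s^4 - 5*s^2 + 3*s + 1) + (20*s^3 - 10*s + 3)^2)/(5*s^4 - 5*s^2 + 3*s + 1)^3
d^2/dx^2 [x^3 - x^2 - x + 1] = 6*x - 2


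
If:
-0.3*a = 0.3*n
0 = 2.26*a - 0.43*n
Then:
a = 0.00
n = 0.00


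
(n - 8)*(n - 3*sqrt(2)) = n^2 - 8*n - 3*sqrt(2)*n + 24*sqrt(2)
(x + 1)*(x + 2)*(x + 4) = x^3 + 7*x^2 + 14*x + 8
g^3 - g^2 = g^2*(g - 1)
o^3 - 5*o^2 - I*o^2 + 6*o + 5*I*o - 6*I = (o - 3)*(o - 2)*(o - I)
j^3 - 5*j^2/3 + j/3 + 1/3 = (j - 1)^2*(j + 1/3)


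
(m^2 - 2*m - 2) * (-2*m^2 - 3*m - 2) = -2*m^4 + m^3 + 8*m^2 + 10*m + 4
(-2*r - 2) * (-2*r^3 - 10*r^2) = 4*r^4 + 24*r^3 + 20*r^2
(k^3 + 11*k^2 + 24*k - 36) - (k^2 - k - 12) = k^3 + 10*k^2 + 25*k - 24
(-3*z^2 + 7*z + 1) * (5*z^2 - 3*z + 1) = -15*z^4 + 44*z^3 - 19*z^2 + 4*z + 1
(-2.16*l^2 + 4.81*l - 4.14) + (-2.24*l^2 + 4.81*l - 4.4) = -4.4*l^2 + 9.62*l - 8.54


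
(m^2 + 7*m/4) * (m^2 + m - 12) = m^4 + 11*m^3/4 - 41*m^2/4 - 21*m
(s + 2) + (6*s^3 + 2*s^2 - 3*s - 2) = 6*s^3 + 2*s^2 - 2*s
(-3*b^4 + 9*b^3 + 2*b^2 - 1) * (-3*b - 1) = 9*b^5 - 24*b^4 - 15*b^3 - 2*b^2 + 3*b + 1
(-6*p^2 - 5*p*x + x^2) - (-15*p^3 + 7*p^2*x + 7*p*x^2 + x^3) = 15*p^3 - 7*p^2*x - 6*p^2 - 7*p*x^2 - 5*p*x - x^3 + x^2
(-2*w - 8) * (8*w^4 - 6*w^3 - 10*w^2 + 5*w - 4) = -16*w^5 - 52*w^4 + 68*w^3 + 70*w^2 - 32*w + 32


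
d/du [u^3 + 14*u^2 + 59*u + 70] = 3*u^2 + 28*u + 59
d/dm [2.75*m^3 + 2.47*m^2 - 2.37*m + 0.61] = 8.25*m^2 + 4.94*m - 2.37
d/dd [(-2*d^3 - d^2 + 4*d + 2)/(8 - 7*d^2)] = 2*(7*d^4 - 10*d^2 + 6*d + 16)/(49*d^4 - 112*d^2 + 64)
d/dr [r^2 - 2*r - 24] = 2*r - 2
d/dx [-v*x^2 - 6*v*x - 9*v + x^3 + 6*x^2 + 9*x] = -2*v*x - 6*v + 3*x^2 + 12*x + 9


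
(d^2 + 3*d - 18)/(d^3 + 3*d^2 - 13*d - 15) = (d + 6)/(d^2 + 6*d + 5)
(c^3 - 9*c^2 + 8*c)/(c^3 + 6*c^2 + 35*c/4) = 4*(c^2 - 9*c + 8)/(4*c^2 + 24*c + 35)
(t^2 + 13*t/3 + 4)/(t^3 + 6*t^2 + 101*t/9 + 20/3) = 3/(3*t + 5)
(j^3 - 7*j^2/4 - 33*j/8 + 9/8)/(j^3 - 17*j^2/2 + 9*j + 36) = (4*j^2 - 13*j + 3)/(4*(j^2 - 10*j + 24))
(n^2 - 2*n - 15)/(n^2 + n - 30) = (n + 3)/(n + 6)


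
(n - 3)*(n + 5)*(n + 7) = n^3 + 9*n^2 - n - 105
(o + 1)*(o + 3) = o^2 + 4*o + 3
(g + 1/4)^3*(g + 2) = g^4 + 11*g^3/4 + 27*g^2/16 + 25*g/64 + 1/32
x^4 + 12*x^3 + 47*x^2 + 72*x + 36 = (x + 1)*(x + 2)*(x + 3)*(x + 6)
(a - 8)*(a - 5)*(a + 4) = a^3 - 9*a^2 - 12*a + 160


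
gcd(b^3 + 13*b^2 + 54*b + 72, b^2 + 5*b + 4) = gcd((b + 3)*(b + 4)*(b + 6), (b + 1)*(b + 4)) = b + 4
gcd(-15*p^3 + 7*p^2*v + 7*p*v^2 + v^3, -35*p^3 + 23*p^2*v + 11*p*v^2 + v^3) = 5*p^2 - 4*p*v - v^2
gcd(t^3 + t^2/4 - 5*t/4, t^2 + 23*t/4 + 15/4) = 1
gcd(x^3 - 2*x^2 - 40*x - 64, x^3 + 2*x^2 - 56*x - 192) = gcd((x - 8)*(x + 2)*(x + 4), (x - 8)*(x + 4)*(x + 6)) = x^2 - 4*x - 32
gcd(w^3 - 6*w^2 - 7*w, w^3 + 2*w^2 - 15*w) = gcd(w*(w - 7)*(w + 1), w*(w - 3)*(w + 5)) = w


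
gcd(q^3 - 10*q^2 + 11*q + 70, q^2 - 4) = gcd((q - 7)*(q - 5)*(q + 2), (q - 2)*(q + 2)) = q + 2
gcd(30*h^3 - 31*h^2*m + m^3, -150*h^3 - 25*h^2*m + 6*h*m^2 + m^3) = 30*h^2 - h*m - m^2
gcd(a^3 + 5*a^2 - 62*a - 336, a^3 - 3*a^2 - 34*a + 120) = a + 6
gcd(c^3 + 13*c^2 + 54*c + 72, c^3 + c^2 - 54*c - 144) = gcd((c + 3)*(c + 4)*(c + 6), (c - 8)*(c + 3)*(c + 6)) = c^2 + 9*c + 18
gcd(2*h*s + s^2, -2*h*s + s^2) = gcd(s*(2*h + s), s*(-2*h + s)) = s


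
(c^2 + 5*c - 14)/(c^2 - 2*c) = (c + 7)/c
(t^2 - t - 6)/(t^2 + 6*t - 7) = (t^2 - t - 6)/(t^2 + 6*t - 7)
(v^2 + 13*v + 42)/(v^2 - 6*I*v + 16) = (v^2 + 13*v + 42)/(v^2 - 6*I*v + 16)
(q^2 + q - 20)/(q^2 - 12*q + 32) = (q + 5)/(q - 8)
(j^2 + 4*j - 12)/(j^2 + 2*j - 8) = (j + 6)/(j + 4)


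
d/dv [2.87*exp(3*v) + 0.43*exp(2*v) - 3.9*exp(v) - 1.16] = (8.61*exp(2*v) + 0.86*exp(v) - 3.9)*exp(v)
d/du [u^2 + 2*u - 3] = 2*u + 2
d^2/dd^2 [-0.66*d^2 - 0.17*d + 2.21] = -1.32000000000000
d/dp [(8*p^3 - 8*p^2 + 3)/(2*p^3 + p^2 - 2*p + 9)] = 2*(12*p^4 - 16*p^3 + 107*p^2 - 75*p + 3)/(4*p^6 + 4*p^5 - 7*p^4 + 32*p^3 + 22*p^2 - 36*p + 81)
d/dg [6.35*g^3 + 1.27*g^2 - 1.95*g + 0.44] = 19.05*g^2 + 2.54*g - 1.95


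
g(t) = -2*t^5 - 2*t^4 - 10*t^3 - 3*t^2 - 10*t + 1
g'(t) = -10*t^4 - 8*t^3 - 30*t^2 - 6*t - 10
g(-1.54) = 51.88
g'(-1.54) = -98.93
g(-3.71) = 1534.28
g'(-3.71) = -1886.65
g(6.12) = -22441.10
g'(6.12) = -17032.44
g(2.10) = -246.42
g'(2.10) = -423.47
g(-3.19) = 780.55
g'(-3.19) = -1071.98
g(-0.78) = 11.56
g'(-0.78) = -23.48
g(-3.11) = 698.66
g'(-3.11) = -976.36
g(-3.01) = 606.61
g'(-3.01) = -866.43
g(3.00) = -974.00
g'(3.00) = -1324.00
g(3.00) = -974.00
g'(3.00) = -1324.00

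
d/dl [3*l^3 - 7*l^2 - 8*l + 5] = 9*l^2 - 14*l - 8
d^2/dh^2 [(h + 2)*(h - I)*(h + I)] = 6*h + 4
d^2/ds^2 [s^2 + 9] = 2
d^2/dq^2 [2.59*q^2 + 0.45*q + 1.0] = 5.18000000000000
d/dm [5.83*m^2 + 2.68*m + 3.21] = 11.66*m + 2.68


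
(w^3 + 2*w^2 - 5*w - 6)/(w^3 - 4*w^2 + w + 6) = (w + 3)/(w - 3)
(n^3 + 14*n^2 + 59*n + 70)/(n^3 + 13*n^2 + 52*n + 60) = (n + 7)/(n + 6)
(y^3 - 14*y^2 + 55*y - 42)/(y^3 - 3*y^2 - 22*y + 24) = (y - 7)/(y + 4)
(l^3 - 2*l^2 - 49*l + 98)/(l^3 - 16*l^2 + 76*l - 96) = (l^2 - 49)/(l^2 - 14*l + 48)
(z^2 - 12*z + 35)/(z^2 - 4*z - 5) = (z - 7)/(z + 1)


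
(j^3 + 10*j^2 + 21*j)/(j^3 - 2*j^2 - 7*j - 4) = j*(j^2 + 10*j + 21)/(j^3 - 2*j^2 - 7*j - 4)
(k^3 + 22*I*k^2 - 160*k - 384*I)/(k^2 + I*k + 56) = (k^2 + 14*I*k - 48)/(k - 7*I)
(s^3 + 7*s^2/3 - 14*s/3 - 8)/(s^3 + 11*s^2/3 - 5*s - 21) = (3*s^2 - 2*s - 8)/(3*s^2 + 2*s - 21)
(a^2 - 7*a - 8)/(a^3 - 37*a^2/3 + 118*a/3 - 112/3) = 3*(a + 1)/(3*a^2 - 13*a + 14)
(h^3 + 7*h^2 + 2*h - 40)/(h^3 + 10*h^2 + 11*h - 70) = (h + 4)/(h + 7)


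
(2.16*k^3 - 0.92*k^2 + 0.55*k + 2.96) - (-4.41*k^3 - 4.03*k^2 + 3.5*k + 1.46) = 6.57*k^3 + 3.11*k^2 - 2.95*k + 1.5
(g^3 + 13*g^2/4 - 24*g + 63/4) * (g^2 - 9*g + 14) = g^5 - 23*g^4/4 - 157*g^3/4 + 1109*g^2/4 - 1911*g/4 + 441/2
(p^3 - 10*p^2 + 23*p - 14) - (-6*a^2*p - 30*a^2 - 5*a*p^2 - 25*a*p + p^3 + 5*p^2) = 6*a^2*p + 30*a^2 + 5*a*p^2 + 25*a*p - 15*p^2 + 23*p - 14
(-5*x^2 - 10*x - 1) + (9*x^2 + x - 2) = 4*x^2 - 9*x - 3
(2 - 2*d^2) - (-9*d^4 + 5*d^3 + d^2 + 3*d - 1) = 9*d^4 - 5*d^3 - 3*d^2 - 3*d + 3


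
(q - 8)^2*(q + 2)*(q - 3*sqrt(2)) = q^4 - 14*q^3 - 3*sqrt(2)*q^3 + 32*q^2 + 42*sqrt(2)*q^2 - 96*sqrt(2)*q + 128*q - 384*sqrt(2)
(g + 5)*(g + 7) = g^2 + 12*g + 35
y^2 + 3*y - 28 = (y - 4)*(y + 7)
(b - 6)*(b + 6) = b^2 - 36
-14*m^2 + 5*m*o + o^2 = (-2*m + o)*(7*m + o)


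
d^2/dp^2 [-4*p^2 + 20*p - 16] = -8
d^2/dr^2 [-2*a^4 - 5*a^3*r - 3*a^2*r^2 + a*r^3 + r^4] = -6*a^2 + 6*a*r + 12*r^2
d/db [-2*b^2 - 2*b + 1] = -4*b - 2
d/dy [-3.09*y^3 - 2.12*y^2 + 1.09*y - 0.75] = -9.27*y^2 - 4.24*y + 1.09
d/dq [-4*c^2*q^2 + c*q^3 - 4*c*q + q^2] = -8*c^2*q + 3*c*q^2 - 4*c + 2*q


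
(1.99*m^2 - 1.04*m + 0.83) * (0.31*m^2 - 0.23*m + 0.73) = 0.6169*m^4 - 0.7801*m^3 + 1.9492*m^2 - 0.9501*m + 0.6059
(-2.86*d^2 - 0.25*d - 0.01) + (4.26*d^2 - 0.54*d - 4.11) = 1.4*d^2 - 0.79*d - 4.12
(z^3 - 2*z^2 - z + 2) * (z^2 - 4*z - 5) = z^5 - 6*z^4 + 2*z^3 + 16*z^2 - 3*z - 10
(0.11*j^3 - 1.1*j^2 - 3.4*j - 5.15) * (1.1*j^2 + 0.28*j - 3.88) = 0.121*j^5 - 1.1792*j^4 - 4.4748*j^3 - 2.349*j^2 + 11.75*j + 19.982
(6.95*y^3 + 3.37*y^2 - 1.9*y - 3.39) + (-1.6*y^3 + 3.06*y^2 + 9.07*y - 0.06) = 5.35*y^3 + 6.43*y^2 + 7.17*y - 3.45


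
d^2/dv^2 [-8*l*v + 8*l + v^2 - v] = 2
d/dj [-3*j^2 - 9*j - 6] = -6*j - 9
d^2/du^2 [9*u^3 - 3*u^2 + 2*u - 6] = 54*u - 6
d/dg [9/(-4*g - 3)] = 36/(4*g + 3)^2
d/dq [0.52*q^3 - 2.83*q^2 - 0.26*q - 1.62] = 1.56*q^2 - 5.66*q - 0.26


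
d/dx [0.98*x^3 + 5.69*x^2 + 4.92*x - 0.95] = 2.94*x^2 + 11.38*x + 4.92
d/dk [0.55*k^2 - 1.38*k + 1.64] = 1.1*k - 1.38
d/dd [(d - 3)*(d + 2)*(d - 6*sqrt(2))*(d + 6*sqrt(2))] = 4*d^3 - 3*d^2 - 156*d + 72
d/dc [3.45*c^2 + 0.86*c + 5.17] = 6.9*c + 0.86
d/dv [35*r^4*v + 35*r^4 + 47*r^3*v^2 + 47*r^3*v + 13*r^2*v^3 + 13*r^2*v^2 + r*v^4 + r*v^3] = r*(35*r^3 + 94*r^2*v + 47*r^2 + 39*r*v^2 + 26*r*v + 4*v^3 + 3*v^2)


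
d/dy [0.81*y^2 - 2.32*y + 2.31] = 1.62*y - 2.32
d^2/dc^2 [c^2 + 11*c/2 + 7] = 2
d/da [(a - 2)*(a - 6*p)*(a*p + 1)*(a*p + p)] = p*(p*(a - 2)*(a + 1)*(a - 6*p) + (a - 2)*(a + 1)*(a*p + 1) + (a - 2)*(a - 6*p)*(a*p + 1) + (a + 1)*(a - 6*p)*(a*p + 1))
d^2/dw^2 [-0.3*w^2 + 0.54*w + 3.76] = -0.600000000000000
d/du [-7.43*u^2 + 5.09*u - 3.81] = 5.09 - 14.86*u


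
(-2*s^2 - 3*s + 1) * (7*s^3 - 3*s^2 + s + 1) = -14*s^5 - 15*s^4 + 14*s^3 - 8*s^2 - 2*s + 1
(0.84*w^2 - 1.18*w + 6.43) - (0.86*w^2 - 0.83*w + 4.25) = -0.02*w^2 - 0.35*w + 2.18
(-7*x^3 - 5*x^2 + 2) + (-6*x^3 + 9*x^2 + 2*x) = -13*x^3 + 4*x^2 + 2*x + 2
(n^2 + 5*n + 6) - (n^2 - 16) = 5*n + 22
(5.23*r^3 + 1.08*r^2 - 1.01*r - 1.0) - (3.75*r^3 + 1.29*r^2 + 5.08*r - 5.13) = 1.48*r^3 - 0.21*r^2 - 6.09*r + 4.13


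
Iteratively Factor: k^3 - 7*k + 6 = (k + 3)*(k^2 - 3*k + 2) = (k - 1)*(k + 3)*(k - 2)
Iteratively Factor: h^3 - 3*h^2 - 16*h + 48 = (h + 4)*(h^2 - 7*h + 12) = (h - 4)*(h + 4)*(h - 3)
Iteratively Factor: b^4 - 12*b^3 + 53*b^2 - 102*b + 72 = (b - 2)*(b^3 - 10*b^2 + 33*b - 36) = (b - 3)*(b - 2)*(b^2 - 7*b + 12) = (b - 3)^2*(b - 2)*(b - 4)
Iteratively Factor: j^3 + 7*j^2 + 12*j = (j + 4)*(j^2 + 3*j) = (j + 3)*(j + 4)*(j)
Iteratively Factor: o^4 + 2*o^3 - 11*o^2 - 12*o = (o - 3)*(o^3 + 5*o^2 + 4*o) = (o - 3)*(o + 1)*(o^2 + 4*o) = o*(o - 3)*(o + 1)*(o + 4)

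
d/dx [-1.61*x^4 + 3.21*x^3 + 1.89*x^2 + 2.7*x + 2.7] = -6.44*x^3 + 9.63*x^2 + 3.78*x + 2.7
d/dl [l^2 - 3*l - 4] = 2*l - 3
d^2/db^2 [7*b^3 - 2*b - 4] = 42*b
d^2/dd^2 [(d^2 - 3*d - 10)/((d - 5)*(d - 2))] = 8/(d^3 - 6*d^2 + 12*d - 8)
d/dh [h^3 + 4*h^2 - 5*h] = 3*h^2 + 8*h - 5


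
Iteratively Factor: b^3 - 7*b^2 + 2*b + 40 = (b - 5)*(b^2 - 2*b - 8) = (b - 5)*(b - 4)*(b + 2)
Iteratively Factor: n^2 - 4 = (n + 2)*(n - 2)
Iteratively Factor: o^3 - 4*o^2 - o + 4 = (o - 1)*(o^2 - 3*o - 4) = (o - 1)*(o + 1)*(o - 4)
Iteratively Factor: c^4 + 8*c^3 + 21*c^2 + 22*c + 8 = (c + 2)*(c^3 + 6*c^2 + 9*c + 4) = (c + 1)*(c + 2)*(c^2 + 5*c + 4) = (c + 1)^2*(c + 2)*(c + 4)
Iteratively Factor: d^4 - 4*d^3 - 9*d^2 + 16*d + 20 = (d - 2)*(d^3 - 2*d^2 - 13*d - 10) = (d - 2)*(d + 2)*(d^2 - 4*d - 5) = (d - 5)*(d - 2)*(d + 2)*(d + 1)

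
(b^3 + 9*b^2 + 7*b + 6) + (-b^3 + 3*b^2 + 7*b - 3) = 12*b^2 + 14*b + 3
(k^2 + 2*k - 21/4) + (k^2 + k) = 2*k^2 + 3*k - 21/4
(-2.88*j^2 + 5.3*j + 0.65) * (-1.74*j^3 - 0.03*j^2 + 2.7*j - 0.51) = 5.0112*j^5 - 9.1356*j^4 - 9.066*j^3 + 15.7593*j^2 - 0.948*j - 0.3315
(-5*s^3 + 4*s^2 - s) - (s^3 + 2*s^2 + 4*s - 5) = -6*s^3 + 2*s^2 - 5*s + 5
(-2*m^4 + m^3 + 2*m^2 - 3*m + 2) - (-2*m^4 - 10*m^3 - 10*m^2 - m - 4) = 11*m^3 + 12*m^2 - 2*m + 6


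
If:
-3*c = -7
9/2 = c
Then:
No Solution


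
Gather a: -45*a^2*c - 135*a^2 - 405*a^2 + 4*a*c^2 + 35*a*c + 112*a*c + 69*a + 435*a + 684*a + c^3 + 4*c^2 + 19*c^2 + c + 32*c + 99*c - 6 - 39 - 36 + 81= a^2*(-45*c - 540) + a*(4*c^2 + 147*c + 1188) + c^3 + 23*c^2 + 132*c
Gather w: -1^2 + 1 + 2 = 2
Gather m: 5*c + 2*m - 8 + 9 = 5*c + 2*m + 1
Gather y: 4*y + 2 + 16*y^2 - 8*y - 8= 16*y^2 - 4*y - 6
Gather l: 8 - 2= 6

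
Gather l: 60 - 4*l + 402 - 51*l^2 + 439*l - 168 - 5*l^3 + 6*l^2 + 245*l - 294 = -5*l^3 - 45*l^2 + 680*l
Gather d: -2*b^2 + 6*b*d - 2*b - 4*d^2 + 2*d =-2*b^2 - 2*b - 4*d^2 + d*(6*b + 2)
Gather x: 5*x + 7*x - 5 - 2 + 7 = 12*x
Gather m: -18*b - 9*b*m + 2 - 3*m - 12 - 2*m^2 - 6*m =-18*b - 2*m^2 + m*(-9*b - 9) - 10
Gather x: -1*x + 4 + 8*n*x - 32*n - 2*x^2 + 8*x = -32*n - 2*x^2 + x*(8*n + 7) + 4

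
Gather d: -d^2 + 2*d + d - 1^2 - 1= -d^2 + 3*d - 2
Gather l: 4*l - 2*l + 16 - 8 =2*l + 8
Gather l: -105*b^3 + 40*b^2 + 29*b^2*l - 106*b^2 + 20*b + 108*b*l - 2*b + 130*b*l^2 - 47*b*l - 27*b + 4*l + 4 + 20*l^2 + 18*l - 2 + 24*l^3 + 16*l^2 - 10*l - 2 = -105*b^3 - 66*b^2 - 9*b + 24*l^3 + l^2*(130*b + 36) + l*(29*b^2 + 61*b + 12)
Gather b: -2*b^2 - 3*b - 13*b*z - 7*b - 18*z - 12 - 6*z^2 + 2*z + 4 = -2*b^2 + b*(-13*z - 10) - 6*z^2 - 16*z - 8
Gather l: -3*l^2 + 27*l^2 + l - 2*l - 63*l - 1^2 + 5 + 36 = 24*l^2 - 64*l + 40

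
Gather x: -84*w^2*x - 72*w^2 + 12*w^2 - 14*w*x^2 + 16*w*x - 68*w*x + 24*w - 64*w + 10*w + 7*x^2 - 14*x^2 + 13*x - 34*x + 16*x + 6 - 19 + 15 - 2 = -60*w^2 - 30*w + x^2*(-14*w - 7) + x*(-84*w^2 - 52*w - 5)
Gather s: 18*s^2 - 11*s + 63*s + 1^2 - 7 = 18*s^2 + 52*s - 6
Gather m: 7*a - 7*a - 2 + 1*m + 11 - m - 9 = 0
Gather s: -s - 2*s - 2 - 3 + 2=-3*s - 3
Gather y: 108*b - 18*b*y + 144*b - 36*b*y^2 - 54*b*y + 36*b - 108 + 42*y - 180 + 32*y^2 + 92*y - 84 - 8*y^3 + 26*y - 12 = 288*b - 8*y^3 + y^2*(32 - 36*b) + y*(160 - 72*b) - 384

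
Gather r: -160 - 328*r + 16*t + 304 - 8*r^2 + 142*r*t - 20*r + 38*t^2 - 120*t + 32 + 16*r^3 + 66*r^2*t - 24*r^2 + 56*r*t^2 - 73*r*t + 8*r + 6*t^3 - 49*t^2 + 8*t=16*r^3 + r^2*(66*t - 32) + r*(56*t^2 + 69*t - 340) + 6*t^3 - 11*t^2 - 96*t + 176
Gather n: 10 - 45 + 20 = -15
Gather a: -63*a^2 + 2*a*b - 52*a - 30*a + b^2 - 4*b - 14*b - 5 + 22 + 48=-63*a^2 + a*(2*b - 82) + b^2 - 18*b + 65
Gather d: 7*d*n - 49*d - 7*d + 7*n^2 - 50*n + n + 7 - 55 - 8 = d*(7*n - 56) + 7*n^2 - 49*n - 56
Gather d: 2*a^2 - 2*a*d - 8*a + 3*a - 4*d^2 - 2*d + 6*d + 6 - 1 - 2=2*a^2 - 5*a - 4*d^2 + d*(4 - 2*a) + 3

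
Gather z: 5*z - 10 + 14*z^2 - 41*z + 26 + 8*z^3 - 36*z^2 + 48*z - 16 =8*z^3 - 22*z^2 + 12*z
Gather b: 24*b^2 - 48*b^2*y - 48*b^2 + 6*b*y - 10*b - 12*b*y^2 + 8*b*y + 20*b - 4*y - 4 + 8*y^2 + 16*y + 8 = b^2*(-48*y - 24) + b*(-12*y^2 + 14*y + 10) + 8*y^2 + 12*y + 4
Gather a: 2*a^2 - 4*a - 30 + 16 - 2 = 2*a^2 - 4*a - 16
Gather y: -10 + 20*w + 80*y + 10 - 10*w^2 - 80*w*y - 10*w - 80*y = -10*w^2 - 80*w*y + 10*w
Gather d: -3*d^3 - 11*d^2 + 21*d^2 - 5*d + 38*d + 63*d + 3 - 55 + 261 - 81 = -3*d^3 + 10*d^2 + 96*d + 128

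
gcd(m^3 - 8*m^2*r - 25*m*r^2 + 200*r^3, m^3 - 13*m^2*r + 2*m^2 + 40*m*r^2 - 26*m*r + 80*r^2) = m^2 - 13*m*r + 40*r^2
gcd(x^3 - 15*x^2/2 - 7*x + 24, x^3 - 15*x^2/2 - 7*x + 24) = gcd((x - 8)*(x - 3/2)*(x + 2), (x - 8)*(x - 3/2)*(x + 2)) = x^3 - 15*x^2/2 - 7*x + 24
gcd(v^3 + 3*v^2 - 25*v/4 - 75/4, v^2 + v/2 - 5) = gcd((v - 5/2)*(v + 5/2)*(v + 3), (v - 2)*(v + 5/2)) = v + 5/2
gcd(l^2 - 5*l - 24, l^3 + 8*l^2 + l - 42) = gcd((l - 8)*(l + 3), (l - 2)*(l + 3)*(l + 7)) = l + 3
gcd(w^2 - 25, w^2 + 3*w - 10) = w + 5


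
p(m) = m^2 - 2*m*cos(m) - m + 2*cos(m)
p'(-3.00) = -3.89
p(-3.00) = 4.08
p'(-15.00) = -8.67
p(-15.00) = 215.69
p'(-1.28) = 0.24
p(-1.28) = 4.23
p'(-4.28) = -18.31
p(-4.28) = 18.17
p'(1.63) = 3.64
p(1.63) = 1.10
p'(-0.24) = -2.83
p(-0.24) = 2.71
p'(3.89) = 4.31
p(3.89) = 15.48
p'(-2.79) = -2.09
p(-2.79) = 3.46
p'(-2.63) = -0.96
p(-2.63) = 3.22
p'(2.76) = 7.69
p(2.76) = 8.12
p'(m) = 2*m*sin(m) + 2*m - 2*sin(m) - 2*cos(m) - 1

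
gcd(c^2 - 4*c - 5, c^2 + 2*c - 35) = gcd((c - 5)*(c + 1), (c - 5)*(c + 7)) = c - 5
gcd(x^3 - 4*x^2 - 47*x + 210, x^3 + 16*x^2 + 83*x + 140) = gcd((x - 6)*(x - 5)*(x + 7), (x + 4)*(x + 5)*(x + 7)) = x + 7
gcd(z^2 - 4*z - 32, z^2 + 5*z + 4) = z + 4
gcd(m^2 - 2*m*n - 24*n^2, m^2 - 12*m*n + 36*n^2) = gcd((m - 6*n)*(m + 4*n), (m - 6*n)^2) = m - 6*n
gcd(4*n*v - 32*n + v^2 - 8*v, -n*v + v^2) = 1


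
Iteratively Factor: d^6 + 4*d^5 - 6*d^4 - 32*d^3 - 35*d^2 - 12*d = (d + 1)*(d^5 + 3*d^4 - 9*d^3 - 23*d^2 - 12*d) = d*(d + 1)*(d^4 + 3*d^3 - 9*d^2 - 23*d - 12) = d*(d + 1)^2*(d^3 + 2*d^2 - 11*d - 12) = d*(d - 3)*(d + 1)^2*(d^2 + 5*d + 4) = d*(d - 3)*(d + 1)^2*(d + 4)*(d + 1)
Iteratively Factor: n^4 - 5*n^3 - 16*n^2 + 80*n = (n - 4)*(n^3 - n^2 - 20*n) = n*(n - 4)*(n^2 - n - 20) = n*(n - 5)*(n - 4)*(n + 4)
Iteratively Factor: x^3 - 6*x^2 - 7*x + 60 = (x - 4)*(x^2 - 2*x - 15) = (x - 4)*(x + 3)*(x - 5)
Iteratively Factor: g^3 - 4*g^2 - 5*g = (g + 1)*(g^2 - 5*g) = g*(g + 1)*(g - 5)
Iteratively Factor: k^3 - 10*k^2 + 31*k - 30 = (k - 5)*(k^2 - 5*k + 6) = (k - 5)*(k - 3)*(k - 2)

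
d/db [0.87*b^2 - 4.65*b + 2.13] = 1.74*b - 4.65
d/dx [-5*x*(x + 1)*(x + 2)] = -15*x^2 - 30*x - 10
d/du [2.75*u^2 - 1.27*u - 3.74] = 5.5*u - 1.27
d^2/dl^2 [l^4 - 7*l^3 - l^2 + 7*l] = 12*l^2 - 42*l - 2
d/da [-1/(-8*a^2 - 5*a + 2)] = (-16*a - 5)/(8*a^2 + 5*a - 2)^2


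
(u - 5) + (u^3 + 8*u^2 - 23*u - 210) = u^3 + 8*u^2 - 22*u - 215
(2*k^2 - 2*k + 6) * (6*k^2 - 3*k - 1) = 12*k^4 - 18*k^3 + 40*k^2 - 16*k - 6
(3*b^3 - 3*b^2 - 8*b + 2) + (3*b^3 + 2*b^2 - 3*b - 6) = 6*b^3 - b^2 - 11*b - 4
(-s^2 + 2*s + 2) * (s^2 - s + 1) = -s^4 + 3*s^3 - s^2 + 2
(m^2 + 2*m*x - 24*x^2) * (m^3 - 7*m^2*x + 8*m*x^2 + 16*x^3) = m^5 - 5*m^4*x - 30*m^3*x^2 + 200*m^2*x^3 - 160*m*x^4 - 384*x^5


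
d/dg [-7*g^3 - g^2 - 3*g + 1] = -21*g^2 - 2*g - 3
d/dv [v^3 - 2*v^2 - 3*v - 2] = 3*v^2 - 4*v - 3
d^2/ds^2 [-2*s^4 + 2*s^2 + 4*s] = 4 - 24*s^2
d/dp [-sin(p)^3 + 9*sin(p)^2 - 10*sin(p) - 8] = (-3*sin(p)^2 + 18*sin(p) - 10)*cos(p)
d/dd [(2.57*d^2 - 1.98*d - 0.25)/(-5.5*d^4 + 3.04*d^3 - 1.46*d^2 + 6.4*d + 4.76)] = (28.27*d^5 - 40.4828*d^4 + 6.5384*d^3 + 15.8372*d^2 + 23.7364*d - 7.8248)/(30.25*d^8 - 33.44*d^7 + 25.3016*d^6 - 79.2768*d^5 - 11.3164*d^4 + 10.2528*d^3 + 27.0608*d^2 + 60.928*d + 22.6576)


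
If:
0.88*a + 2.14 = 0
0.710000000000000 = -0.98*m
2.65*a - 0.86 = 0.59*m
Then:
No Solution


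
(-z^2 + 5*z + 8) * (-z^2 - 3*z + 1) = z^4 - 2*z^3 - 24*z^2 - 19*z + 8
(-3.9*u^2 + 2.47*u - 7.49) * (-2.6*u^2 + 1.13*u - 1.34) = 10.14*u^4 - 10.829*u^3 + 27.4911*u^2 - 11.7735*u + 10.0366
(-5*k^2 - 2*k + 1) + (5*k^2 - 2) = -2*k - 1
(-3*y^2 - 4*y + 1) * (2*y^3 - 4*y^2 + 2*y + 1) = -6*y^5 + 4*y^4 + 12*y^3 - 15*y^2 - 2*y + 1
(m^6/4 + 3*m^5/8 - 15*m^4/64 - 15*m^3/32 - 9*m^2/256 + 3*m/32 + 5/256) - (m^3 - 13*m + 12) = m^6/4 + 3*m^5/8 - 15*m^4/64 - 47*m^3/32 - 9*m^2/256 + 419*m/32 - 3067/256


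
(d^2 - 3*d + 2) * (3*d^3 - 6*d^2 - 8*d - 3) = 3*d^5 - 15*d^4 + 16*d^3 + 9*d^2 - 7*d - 6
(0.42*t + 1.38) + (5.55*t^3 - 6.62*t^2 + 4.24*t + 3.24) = 5.55*t^3 - 6.62*t^2 + 4.66*t + 4.62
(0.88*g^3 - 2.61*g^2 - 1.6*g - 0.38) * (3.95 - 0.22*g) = -0.1936*g^4 + 4.0502*g^3 - 9.9575*g^2 - 6.2364*g - 1.501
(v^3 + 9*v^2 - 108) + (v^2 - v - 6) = v^3 + 10*v^2 - v - 114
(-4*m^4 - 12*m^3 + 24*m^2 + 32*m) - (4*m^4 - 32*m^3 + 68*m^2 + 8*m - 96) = -8*m^4 + 20*m^3 - 44*m^2 + 24*m + 96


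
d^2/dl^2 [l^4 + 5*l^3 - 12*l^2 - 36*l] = 12*l^2 + 30*l - 24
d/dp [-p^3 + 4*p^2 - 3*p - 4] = -3*p^2 + 8*p - 3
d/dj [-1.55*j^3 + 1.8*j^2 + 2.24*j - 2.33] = -4.65*j^2 + 3.6*j + 2.24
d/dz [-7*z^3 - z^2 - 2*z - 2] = -21*z^2 - 2*z - 2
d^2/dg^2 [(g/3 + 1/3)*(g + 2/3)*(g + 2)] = 2*g + 22/9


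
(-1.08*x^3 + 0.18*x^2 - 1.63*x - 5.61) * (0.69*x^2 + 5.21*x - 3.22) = -0.7452*x^5 - 5.5026*x^4 + 3.2907*x^3 - 12.9428*x^2 - 23.9795*x + 18.0642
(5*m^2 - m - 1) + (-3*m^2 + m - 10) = 2*m^2 - 11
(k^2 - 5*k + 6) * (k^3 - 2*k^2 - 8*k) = k^5 - 7*k^4 + 8*k^3 + 28*k^2 - 48*k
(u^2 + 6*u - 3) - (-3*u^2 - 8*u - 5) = 4*u^2 + 14*u + 2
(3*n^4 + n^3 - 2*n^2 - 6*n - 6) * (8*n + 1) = 24*n^5 + 11*n^4 - 15*n^3 - 50*n^2 - 54*n - 6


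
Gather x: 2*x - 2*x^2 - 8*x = -2*x^2 - 6*x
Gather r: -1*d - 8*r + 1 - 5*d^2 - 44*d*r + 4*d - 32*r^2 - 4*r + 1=-5*d^2 + 3*d - 32*r^2 + r*(-44*d - 12) + 2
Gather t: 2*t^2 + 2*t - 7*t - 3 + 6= 2*t^2 - 5*t + 3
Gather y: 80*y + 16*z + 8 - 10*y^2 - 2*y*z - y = -10*y^2 + y*(79 - 2*z) + 16*z + 8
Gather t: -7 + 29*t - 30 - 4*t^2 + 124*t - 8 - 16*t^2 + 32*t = -20*t^2 + 185*t - 45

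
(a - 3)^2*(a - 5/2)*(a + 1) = a^4 - 15*a^3/2 + 31*a^2/2 + 3*a/2 - 45/2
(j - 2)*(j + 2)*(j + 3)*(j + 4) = j^4 + 7*j^3 + 8*j^2 - 28*j - 48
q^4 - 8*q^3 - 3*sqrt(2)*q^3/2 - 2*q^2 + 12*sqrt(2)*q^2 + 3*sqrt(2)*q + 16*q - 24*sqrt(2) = (q - 8)*(q - 3*sqrt(2)/2)*(q - sqrt(2))*(q + sqrt(2))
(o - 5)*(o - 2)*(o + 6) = o^3 - o^2 - 32*o + 60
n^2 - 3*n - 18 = (n - 6)*(n + 3)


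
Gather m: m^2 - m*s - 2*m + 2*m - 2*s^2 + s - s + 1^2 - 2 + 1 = m^2 - m*s - 2*s^2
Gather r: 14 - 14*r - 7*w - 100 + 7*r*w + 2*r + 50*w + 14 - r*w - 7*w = r*(6*w - 12) + 36*w - 72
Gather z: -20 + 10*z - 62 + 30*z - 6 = 40*z - 88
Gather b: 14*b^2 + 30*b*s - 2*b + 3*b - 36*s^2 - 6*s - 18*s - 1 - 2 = 14*b^2 + b*(30*s + 1) - 36*s^2 - 24*s - 3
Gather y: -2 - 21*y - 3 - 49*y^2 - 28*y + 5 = -49*y^2 - 49*y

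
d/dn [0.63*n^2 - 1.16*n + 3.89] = 1.26*n - 1.16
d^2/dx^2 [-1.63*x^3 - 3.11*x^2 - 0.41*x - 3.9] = -9.78*x - 6.22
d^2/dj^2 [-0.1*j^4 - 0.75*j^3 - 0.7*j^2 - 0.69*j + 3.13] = -1.2*j^2 - 4.5*j - 1.4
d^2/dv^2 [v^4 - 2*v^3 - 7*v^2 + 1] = 12*v^2 - 12*v - 14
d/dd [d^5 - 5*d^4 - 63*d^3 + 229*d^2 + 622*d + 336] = 5*d^4 - 20*d^3 - 189*d^2 + 458*d + 622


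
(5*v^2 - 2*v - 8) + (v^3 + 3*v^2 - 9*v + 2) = v^3 + 8*v^2 - 11*v - 6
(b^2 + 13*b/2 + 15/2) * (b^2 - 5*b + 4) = b^4 + 3*b^3/2 - 21*b^2 - 23*b/2 + 30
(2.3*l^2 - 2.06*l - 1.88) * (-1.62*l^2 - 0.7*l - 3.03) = -3.726*l^4 + 1.7272*l^3 - 2.4814*l^2 + 7.5578*l + 5.6964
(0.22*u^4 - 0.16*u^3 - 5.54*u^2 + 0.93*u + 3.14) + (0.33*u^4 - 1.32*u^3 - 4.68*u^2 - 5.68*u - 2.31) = 0.55*u^4 - 1.48*u^3 - 10.22*u^2 - 4.75*u + 0.83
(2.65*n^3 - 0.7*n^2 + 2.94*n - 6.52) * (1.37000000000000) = 3.6305*n^3 - 0.959*n^2 + 4.0278*n - 8.9324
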